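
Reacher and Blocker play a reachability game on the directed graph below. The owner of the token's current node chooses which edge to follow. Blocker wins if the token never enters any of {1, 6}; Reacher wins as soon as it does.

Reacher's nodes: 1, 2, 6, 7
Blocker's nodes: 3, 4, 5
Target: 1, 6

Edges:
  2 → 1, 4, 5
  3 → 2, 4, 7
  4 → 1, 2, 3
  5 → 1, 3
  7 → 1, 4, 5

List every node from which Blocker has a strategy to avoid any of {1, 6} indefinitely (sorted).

3, 4, 5

A0 = {1, 6}
A1: add {2, 7} — 2 (Reacher) has 2→1; 7 (Reacher) has 7→1.
A2 = A1; e.g. 3 (Blocker) can still go to 4. Fixed point.
Reacher's attractor = {1, 2, 6, 7}; Blocker avoids the target exactly from the complement.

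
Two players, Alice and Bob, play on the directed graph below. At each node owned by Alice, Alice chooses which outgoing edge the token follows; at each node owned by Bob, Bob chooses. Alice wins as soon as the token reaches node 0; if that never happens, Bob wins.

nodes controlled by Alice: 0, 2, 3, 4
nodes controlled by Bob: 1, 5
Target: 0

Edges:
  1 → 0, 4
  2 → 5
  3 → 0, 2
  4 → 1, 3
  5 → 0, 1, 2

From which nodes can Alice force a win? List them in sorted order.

A0 = {0}
A1: add {3} — 3 (Alice) has 3→0.
A2: add {4} — 4 (Alice) has 4→3.
A3: add {1} — 1 (Bob): all of {0, 4} already in.
A4 = A3; e.g. 2 (Alice) has no edge into A3. Fixed point.
Alice's winning region = {0, 1, 3, 4}.

0, 1, 3, 4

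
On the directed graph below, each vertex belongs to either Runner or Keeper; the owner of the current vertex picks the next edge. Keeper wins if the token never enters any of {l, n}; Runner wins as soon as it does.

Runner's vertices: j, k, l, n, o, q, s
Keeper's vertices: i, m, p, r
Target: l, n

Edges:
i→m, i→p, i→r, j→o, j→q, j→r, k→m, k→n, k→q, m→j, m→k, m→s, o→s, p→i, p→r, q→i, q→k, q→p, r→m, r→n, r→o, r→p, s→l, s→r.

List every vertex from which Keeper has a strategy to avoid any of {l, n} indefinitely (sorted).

A0 = {l, n}
A1: add {k, s} — k (Runner) has k→n; s (Runner) has s→l.
A2: add {o, q} — o (Runner) has o→s; q (Runner) has q→k.
A3: add {j} — j (Runner) has j→o.
A4: add {m} — m (Keeper): all of {j, k, s} already in.
A5 = A4; e.g. i (Keeper) can still go to p. Fixed point.
Runner's attractor = {j, k, l, m, n, o, q, s}; Keeper avoids the target exactly from the complement.

i, p, r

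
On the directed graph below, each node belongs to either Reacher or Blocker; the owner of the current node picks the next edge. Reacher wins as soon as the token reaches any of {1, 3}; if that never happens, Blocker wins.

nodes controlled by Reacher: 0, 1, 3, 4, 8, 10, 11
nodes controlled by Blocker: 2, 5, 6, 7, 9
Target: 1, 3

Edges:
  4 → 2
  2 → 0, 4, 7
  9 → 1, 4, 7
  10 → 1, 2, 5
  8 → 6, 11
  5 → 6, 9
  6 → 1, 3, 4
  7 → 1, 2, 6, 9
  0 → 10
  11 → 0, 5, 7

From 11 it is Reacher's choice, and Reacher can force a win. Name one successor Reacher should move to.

0

A0 = {1, 3}
A1: add {10} — 10 (Reacher) has 10→1.
A2: add {0} — 0 (Reacher) has 0→10.
A3: add {11} — 11 (Reacher) has 11→0.
A4: add {8} — 8 (Reacher) has 8→11.
A5 = A4; e.g. 2 (Blocker) can still go to 4. Fixed point.
From 11, successor 0 is in the attractor (rank 2); the other successors 5, 7 are not.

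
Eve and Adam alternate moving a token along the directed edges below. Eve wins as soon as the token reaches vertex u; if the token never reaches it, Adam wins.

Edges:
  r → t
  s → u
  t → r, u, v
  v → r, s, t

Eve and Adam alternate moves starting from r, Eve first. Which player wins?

Adam

Track states (vertex, player-to-move).
A0 = {(u,Eve), (u,Adam)}
A1: add {(s,Eve), (s,Adam), (t,Eve)}.
A2: add {(r,Adam), (v,Eve)}.
A3 = A2; e.g. (r,Eve) stays out. (r,Eve) never enters ⇒ Adam avoids the target.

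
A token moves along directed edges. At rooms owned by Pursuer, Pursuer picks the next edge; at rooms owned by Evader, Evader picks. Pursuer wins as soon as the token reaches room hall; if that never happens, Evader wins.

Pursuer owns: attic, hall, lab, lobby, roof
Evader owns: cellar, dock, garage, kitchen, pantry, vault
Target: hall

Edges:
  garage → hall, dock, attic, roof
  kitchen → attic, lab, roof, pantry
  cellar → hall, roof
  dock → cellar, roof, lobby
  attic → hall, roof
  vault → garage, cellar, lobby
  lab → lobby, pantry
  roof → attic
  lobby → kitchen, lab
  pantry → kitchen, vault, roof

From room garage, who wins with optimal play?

A0 = {hall}
A1: add {attic} — attic (Pursuer) has attic→hall.
A2: add {roof} — roof (Pursuer) has roof→attic.
A3: add {cellar} — cellar (Evader): all of {hall, roof} already in.
A4 = A3; e.g. garage (Evader) can still go to dock. Fixed point.
garage never enters the attractor, so Evader can avoid the target forever.

Evader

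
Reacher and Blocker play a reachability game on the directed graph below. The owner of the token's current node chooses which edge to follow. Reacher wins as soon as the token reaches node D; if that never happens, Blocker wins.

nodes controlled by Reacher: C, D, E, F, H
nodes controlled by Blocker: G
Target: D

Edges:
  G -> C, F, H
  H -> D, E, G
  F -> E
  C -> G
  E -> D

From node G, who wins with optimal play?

Blocker

A0 = {D}
A1: add {E, H} — E (Reacher) has E→D; H (Reacher) has H→D.
A2: add {F} — F (Reacher) has F→E.
A3 = A2; e.g. C (Reacher) has no edge into A2. Fixed point.
G never enters the attractor, so Blocker can avoid the target forever.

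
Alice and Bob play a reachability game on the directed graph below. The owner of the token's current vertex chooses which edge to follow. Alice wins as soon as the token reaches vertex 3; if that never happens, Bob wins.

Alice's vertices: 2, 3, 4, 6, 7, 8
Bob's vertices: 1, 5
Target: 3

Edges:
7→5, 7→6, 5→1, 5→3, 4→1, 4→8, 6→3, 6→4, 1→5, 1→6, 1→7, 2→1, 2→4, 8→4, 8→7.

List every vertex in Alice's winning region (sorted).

2, 3, 4, 6, 7, 8

A0 = {3}
A1: add {6} — 6 (Alice) has 6→3.
A2: add {7} — 7 (Alice) has 7→6.
A3: add {8} — 8 (Alice) has 8→7.
A4: add {4} — 4 (Alice) has 4→8.
A5: add {2} — 2 (Alice) has 2→4.
A6 = A5; e.g. 1 (Bob) can still go to 5. Fixed point.
Alice's winning region = {2, 3, 4, 6, 7, 8}.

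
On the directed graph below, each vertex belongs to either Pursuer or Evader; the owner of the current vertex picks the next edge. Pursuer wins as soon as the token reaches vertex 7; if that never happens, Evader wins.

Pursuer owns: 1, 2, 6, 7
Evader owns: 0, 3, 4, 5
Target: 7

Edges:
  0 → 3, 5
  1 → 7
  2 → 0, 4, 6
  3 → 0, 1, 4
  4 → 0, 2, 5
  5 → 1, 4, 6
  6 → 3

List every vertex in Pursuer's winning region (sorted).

A0 = {7}
A1: add {1} — 1 (Pursuer) has 1→7.
A2 = A1; e.g. 0 (Evader) can still go to 3. Fixed point.
Pursuer's winning region = {1, 7}.

1, 7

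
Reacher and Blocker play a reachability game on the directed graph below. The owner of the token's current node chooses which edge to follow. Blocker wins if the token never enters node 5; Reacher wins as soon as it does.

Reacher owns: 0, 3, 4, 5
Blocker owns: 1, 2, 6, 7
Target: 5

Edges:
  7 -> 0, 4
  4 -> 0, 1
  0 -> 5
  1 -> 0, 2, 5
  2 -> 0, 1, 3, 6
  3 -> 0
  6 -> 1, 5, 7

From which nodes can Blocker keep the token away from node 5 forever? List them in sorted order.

A0 = {5}
A1: add {0} — 0 (Reacher) has 0→5.
A2: add {3, 4} — 3 (Reacher) has 3→0; 4 (Reacher) has 4→0.
A3: add {7} — 7 (Blocker): all of {0, 4} already in.
A4 = A3; e.g. 1 (Blocker) can still go to 2. Fixed point.
Reacher's attractor = {0, 3, 4, 5, 7}; Blocker avoids the target exactly from the complement.

1, 2, 6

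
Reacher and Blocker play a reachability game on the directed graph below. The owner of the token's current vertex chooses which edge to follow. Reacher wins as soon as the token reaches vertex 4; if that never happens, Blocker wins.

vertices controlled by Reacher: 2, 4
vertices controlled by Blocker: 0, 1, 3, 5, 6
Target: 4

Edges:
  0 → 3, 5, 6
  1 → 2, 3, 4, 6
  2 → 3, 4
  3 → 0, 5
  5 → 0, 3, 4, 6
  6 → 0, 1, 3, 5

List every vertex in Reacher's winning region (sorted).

2, 4

A0 = {4}
A1: add {2} — 2 (Reacher) has 2→4.
A2 = A1; e.g. 0 (Blocker) can still go to 3. Fixed point.
Reacher's winning region = {2, 4}.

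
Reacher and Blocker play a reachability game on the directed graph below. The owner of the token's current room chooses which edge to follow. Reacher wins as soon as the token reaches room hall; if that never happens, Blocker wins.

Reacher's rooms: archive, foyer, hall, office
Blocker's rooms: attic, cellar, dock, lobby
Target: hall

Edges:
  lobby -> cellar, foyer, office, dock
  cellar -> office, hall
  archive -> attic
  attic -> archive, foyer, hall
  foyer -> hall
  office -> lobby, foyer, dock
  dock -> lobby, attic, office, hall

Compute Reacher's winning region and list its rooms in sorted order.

A0 = {hall}
A1: add {foyer} — foyer (Reacher) has foyer→hall.
A2: add {office} — office (Reacher) has office→foyer.
A3: add {cellar} — cellar (Blocker): all of {office, hall} already in.
A4 = A3; e.g. lobby (Blocker) can still go to dock. Fixed point.
Reacher's winning region = {cellar, foyer, hall, office}.

cellar, foyer, hall, office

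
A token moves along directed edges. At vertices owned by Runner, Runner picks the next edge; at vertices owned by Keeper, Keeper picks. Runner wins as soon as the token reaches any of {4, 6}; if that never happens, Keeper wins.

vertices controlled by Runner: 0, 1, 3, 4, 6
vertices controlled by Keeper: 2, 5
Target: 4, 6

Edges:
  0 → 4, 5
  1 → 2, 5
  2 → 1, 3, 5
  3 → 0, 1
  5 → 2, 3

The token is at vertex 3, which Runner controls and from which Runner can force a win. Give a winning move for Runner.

0

A0 = {4, 6}
A1: add {0} — 0 (Runner) has 0→4.
A2: add {3} — 3 (Runner) has 3→0.
A3 = A2; e.g. 1 (Runner) has no edge into A2. Fixed point.
From 3, successor 0 is in the attractor (rank 1); the other successor 1 is not.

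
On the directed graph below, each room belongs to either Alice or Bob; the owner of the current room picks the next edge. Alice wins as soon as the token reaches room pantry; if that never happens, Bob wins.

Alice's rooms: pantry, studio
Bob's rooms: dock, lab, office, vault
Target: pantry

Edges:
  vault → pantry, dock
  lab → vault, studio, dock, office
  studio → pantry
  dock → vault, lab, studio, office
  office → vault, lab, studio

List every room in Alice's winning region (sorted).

pantry, studio

A0 = {pantry}
A1: add {studio} — studio (Alice) has studio→pantry.
A2 = A1; e.g. vault (Bob) can still go to dock. Fixed point.
Alice's winning region = {pantry, studio}.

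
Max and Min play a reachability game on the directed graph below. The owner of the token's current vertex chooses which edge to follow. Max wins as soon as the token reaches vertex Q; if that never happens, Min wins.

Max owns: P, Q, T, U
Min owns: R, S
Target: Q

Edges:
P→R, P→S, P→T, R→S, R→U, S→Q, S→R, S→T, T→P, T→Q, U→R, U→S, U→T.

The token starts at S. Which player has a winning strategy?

A0 = {Q}
A1: add {T} — T (Max) has T→Q.
A2: add {P, U} — P (Max) has P→T; U (Max) has U→T.
A3 = A2; e.g. R (Min) can still go to S. Fixed point.
S never enters the attractor, so Min can avoid the target forever.

Min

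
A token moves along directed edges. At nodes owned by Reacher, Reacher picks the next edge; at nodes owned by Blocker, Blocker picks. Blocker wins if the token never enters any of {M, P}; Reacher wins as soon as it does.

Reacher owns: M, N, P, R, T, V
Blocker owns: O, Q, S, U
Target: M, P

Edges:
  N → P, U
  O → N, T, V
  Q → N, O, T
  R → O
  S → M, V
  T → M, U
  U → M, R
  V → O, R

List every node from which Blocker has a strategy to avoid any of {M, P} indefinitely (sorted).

O, Q, R, S, U, V

A0 = {M, P}
A1: add {N, T} — N (Reacher) has N→P; T (Reacher) has T→M.
A2 = A1; e.g. O (Blocker) can still go to V. Fixed point.
Reacher's attractor = {M, N, P, T}; Blocker avoids the target exactly from the complement.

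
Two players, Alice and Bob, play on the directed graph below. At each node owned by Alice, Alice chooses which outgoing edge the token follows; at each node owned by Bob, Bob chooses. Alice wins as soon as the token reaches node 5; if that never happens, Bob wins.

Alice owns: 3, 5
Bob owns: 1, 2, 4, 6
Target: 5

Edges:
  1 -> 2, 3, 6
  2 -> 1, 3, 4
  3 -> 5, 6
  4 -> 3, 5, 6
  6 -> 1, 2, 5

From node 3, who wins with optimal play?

A0 = {5}
A1: add {3} — 3 (Alice) has 3→5.
A2 = A1; e.g. 1 (Bob) can still go to 2. Fixed point.
3 ∈ A1, so Alice can force the target.

Alice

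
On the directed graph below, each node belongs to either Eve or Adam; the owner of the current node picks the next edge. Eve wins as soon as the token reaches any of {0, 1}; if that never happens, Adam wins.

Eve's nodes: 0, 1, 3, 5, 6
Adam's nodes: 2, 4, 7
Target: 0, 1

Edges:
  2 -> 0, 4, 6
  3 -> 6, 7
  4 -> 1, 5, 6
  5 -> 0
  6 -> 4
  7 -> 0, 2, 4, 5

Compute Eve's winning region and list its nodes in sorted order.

0, 1, 5

A0 = {0, 1}
A1: add {5} — 5 (Eve) has 5→0.
A2 = A1; e.g. 2 (Adam) can still go to 4. Fixed point.
Eve's winning region = {0, 1, 5}.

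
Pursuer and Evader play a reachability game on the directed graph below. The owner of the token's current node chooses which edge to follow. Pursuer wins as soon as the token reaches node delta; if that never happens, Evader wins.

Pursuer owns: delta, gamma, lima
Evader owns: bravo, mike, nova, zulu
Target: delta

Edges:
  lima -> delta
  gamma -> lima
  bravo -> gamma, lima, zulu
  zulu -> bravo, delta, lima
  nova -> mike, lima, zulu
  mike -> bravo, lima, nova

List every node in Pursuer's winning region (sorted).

delta, gamma, lima

A0 = {delta}
A1: add {lima} — lima (Pursuer) has lima→delta.
A2: add {gamma} — gamma (Pursuer) has gamma→lima.
A3 = A2; e.g. mike (Evader) can still go to bravo. Fixed point.
Pursuer's winning region = {delta, gamma, lima}.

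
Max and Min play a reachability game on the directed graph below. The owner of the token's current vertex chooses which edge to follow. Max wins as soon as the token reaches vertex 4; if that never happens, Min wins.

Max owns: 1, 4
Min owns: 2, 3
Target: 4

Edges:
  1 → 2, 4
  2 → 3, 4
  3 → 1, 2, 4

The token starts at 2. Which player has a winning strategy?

A0 = {4}
A1: add {1} — 1 (Max) has 1→4.
A2 = A1; e.g. 2 (Min) can still go to 3. Fixed point.
2 never enters the attractor, so Min can avoid the target forever.

Min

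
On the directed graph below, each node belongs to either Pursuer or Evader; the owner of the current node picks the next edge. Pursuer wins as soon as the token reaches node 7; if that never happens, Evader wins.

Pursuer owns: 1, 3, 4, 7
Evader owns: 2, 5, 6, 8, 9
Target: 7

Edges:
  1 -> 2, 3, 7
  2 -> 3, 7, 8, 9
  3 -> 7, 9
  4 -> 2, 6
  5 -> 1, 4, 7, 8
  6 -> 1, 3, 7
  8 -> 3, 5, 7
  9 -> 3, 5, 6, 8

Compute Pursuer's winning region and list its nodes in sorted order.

1, 3, 4, 6, 7

A0 = {7}
A1: add {1, 3} — 1 (Pursuer) has 1→7; 3 (Pursuer) has 3→7.
A2: add {6} — 6 (Evader): all of {1, 3, 7} already in.
A3: add {4} — 4 (Pursuer) has 4→6.
A4 = A3; e.g. 2 (Evader) can still go to 8. Fixed point.
Pursuer's winning region = {1, 3, 4, 6, 7}.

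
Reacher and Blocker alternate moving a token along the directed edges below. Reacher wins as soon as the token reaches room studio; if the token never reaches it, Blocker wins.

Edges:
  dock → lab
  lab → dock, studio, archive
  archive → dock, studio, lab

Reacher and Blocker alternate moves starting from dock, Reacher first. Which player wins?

Blocker

Track states (vertex, player-to-move).
A0 = {(studio,Reacher), (studio,Blocker)}
A1: add {(lab,Reacher), (archive,Reacher)}.
A2: add {(dock,Blocker)}.
A3 = A2; e.g. (dock,Reacher) stays out. (dock,Reacher) never enters ⇒ Blocker avoids the target.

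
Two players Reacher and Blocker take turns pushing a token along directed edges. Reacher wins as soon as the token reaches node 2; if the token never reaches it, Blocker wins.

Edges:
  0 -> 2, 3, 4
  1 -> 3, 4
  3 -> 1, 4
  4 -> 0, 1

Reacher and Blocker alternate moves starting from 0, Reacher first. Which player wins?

Reacher

Track states (vertex, player-to-move).
A0 = {(2,Reacher), (2,Blocker)}
A1: add {(0,Reacher)}.
(0,Reacher) ∈ A1 ⇒ Reacher forces the target.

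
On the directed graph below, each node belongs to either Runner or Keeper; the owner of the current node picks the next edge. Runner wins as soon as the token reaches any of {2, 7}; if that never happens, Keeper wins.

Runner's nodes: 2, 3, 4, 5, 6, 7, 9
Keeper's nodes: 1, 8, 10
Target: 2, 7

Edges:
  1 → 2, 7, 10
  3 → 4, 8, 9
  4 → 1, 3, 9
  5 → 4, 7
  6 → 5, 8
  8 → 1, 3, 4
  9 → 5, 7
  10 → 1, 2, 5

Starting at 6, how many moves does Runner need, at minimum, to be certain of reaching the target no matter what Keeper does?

A0 = {2, 7}
A1: add {5, 9} — 5 (Runner) has 5→7; 9 (Runner) has 9→7.
A2: add {3, 4, 6} — 3 (Runner) has 3→9; 4 (Runner) has 4→9; 6 (Runner) has 6→5.
A3 = A2; e.g. 1 (Keeper) can still go to 10. Fixed point.
6 enters the attractor at level 2, so Runner can force the target in 2 moves from there.

2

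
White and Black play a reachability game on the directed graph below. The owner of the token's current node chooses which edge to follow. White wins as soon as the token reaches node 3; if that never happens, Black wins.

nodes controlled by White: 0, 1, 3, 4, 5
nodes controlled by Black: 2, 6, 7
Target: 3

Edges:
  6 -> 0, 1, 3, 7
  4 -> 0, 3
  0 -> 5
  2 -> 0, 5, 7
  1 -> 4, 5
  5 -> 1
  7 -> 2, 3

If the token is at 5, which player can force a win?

White

A0 = {3}
A1: add {4} — 4 (White) has 4→3.
A2: add {1} — 1 (White) has 1→4.
A3: add {5} — 5 (White) has 5→1.
5 ∈ A3, so White can force the target.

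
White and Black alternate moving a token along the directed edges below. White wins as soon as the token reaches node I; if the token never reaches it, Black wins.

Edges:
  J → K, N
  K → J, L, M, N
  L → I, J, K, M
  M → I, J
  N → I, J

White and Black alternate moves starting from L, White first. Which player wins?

Track states (vertex, player-to-move).
A0 = {(I,White), (I,Black)}
A1: add {(L,White), (M,White), (N,White)}.
(L,White) ∈ A1 ⇒ White forces the target.

White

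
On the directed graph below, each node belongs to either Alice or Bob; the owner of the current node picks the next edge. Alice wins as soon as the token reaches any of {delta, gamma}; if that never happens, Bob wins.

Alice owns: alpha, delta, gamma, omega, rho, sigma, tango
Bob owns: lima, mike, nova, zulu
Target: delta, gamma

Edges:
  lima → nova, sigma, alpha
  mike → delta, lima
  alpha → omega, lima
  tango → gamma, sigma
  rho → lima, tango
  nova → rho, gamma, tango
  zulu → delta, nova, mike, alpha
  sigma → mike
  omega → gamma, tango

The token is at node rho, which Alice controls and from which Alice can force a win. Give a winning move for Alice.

tango

A0 = {delta, gamma}
A1: add {omega, tango} — omega (Alice) has omega→gamma; tango (Alice) has tango→gamma.
A2: add {alpha, rho} — rho (Alice) has rho→tango; alpha (Alice) has alpha→omega.
A3: add {nova} — nova (Bob): all of {rho, gamma, tango} already in.
A4 = A3; e.g. zulu (Bob) can still go to mike. Fixed point.
From rho, successor tango is in the attractor (rank 1); the other successor lima is not.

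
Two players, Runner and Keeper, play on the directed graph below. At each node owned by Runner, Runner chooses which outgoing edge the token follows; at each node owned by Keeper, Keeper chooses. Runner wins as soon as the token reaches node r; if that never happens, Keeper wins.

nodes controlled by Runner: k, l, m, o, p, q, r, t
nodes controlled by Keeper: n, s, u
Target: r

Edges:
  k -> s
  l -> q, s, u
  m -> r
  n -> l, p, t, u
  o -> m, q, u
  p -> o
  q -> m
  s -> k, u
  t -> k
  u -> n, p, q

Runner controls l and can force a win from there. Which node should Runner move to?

q

A0 = {r}
A1: add {m} — m (Runner) has m→r.
A2: add {o, q} — o (Runner) has o→m; q (Runner) has q→m.
A3: add {l, p} — l (Runner) has l→q; p (Runner) has p→o.
A4 = A3; e.g. k (Runner) has no edge into A3. Fixed point.
From l, successor q is in the attractor (rank 2); the other successors s, u are not.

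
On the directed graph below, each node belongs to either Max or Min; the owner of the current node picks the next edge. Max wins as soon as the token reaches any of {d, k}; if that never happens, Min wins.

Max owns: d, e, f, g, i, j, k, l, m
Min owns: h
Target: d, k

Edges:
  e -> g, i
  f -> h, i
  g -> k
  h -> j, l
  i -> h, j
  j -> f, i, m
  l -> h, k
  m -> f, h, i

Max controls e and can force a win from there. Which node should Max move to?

A0 = {d, k}
A1: add {g, l} — g (Max) has g→k; l (Max) has l→k.
A2: add {e} — e (Max) has e→g.
A3 = A2; e.g. f (Max) has no edge into A2. Fixed point.
From e, successor g is in the attractor (rank 1); the other successor i is not.

g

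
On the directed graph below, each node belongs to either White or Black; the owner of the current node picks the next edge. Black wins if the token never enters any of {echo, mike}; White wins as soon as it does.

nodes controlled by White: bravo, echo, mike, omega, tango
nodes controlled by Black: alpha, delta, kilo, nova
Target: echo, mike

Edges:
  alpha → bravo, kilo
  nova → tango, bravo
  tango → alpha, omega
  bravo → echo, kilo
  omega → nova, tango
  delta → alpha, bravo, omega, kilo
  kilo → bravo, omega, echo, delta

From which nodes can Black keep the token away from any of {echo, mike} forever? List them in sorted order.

A0 = {echo, mike}
A1: add {bravo} — bravo (White) has bravo→echo.
A2 = A1; e.g. alpha (Black) can still go to kilo. Fixed point.
White's attractor = {bravo, echo, mike}; Black avoids the target exactly from the complement.

alpha, delta, kilo, nova, omega, tango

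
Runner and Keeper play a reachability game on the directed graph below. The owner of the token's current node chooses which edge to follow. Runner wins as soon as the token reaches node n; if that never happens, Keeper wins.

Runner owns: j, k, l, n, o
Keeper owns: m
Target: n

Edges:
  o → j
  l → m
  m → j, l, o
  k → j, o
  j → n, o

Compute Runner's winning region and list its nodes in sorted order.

j, k, n, o

A0 = {n}
A1: add {j} — j (Runner) has j→n.
A2: add {k, o} — k (Runner) has k→j; o (Runner) has o→j.
A3 = A2; e.g. l (Runner) has no edge into A2. Fixed point.
Runner's winning region = {j, k, n, o}.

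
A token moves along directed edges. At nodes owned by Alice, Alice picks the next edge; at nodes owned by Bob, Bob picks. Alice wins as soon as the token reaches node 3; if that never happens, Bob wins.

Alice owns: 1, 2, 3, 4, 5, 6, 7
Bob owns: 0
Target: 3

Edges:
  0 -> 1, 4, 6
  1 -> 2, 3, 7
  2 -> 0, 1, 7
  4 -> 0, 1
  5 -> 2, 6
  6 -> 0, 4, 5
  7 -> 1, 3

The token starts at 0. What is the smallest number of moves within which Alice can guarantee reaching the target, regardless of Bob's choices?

4

A0 = {3}
A1: add {1, 7} — 1 (Alice) has 1→3; 7 (Alice) has 7→3.
A2: add {2, 4} — 2 (Alice) has 2→1; 4 (Alice) has 4→1.
A3: add {5, 6} — 5 (Alice) has 5→2; 6 (Alice) has 6→4.
A4: add {0} — 0 (Bob): all of {1, 4, 6} already in.
A4 = all vertices. Fixed point.
0 enters the attractor at level 4, so Alice can force the target in 4 moves from there.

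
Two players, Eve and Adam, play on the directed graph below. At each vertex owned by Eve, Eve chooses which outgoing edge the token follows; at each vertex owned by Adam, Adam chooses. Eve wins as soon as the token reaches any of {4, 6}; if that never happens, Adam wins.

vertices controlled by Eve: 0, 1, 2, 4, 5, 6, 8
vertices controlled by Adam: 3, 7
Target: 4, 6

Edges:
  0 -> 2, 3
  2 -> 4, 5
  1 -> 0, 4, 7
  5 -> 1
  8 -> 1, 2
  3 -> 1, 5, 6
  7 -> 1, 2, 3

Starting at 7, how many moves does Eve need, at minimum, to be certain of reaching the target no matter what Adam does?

4

A0 = {4, 6}
A1: add {1, 2} — 1 (Eve) has 1→4; 2 (Eve) has 2→4.
A2: add {0, 5, 8} — 0 (Eve) has 0→2; 5 (Eve) has 5→1; 8 (Eve) has 8→1.
A3: add {3} — 3 (Adam): all of {1, 5, 6} already in.
A4: add {7} — 7 (Adam): all of {1, 2, 3} already in.
A4 = all vertices. Fixed point.
7 enters the attractor at level 4, so Eve can force the target in 4 moves from there.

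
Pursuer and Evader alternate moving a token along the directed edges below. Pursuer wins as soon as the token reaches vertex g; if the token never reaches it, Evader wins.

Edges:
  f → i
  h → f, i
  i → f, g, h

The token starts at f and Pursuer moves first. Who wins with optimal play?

Track states (vertex, player-to-move).
A0 = {(g,Pursuer), (g,Evader)}
A1: add {(i,Pursuer)}.
A2: add {(f,Evader)}.
A3: add {(h,Pursuer)}.
A4 = A3; e.g. (f,Pursuer) stays out. (f,Pursuer) never enters ⇒ Evader avoids the target.

Evader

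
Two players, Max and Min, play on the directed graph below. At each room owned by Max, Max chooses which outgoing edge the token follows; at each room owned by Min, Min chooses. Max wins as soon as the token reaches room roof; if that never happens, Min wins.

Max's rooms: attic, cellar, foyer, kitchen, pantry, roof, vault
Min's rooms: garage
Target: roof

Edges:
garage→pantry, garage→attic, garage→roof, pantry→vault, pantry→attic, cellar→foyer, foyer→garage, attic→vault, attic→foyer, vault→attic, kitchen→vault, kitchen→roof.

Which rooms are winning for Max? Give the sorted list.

A0 = {roof}
A1: add {kitchen} — kitchen (Max) has kitchen→roof.
A2 = A1; e.g. vault (Max) has no edge into A1. Fixed point.
Max's winning region = {kitchen, roof}.

kitchen, roof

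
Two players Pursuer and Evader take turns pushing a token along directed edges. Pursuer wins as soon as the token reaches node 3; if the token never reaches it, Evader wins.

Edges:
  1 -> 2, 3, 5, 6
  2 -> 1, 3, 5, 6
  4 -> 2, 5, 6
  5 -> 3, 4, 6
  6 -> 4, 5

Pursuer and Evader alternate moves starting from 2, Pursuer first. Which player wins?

Track states (vertex, player-to-move).
A0 = {(3,Pursuer), (3,Evader)}
A1: add {(1,Pursuer), (2,Pursuer), (5,Pursuer)}.
(2,Pursuer) ∈ A1 ⇒ Pursuer forces the target.

Pursuer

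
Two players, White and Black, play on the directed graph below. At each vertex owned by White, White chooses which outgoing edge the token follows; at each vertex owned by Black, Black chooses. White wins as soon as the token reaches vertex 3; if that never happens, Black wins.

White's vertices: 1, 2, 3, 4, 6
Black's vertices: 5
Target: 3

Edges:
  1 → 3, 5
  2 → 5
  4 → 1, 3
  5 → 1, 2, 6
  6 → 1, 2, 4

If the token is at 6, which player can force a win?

A0 = {3}
A1: add {1, 4} — 1 (White) has 1→3; 4 (White) has 4→3.
A2: add {6} — 6 (White) has 6→1.
A3 = A2; e.g. 2 (White) has no edge into A2. Fixed point.
6 ∈ A2, so White can force the target.

White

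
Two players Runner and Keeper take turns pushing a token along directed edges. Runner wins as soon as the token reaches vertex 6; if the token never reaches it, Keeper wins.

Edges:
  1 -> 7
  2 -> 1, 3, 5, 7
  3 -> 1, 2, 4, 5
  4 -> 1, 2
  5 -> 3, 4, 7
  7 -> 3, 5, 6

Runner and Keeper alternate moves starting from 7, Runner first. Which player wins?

Runner

Track states (vertex, player-to-move).
A0 = {(6,Runner), (6,Keeper)}
A1: add {(7,Runner)}.
(7,Runner) ∈ A1 ⇒ Runner forces the target.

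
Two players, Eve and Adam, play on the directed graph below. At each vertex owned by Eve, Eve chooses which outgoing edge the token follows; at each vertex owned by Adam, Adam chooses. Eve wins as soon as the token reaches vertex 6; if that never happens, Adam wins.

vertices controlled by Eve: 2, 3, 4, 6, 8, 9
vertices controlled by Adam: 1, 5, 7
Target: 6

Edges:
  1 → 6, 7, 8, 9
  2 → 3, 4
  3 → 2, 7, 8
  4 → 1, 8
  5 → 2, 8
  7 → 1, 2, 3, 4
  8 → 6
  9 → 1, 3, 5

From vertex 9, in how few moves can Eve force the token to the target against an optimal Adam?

A0 = {6}
A1: add {8} — 8 (Eve) has 8→6.
A2: add {3, 4} — 3 (Eve) has 3→8; 4 (Eve) has 4→8.
A3: add {2, 9} — 2 (Eve) has 2→3; 9 (Eve) has 9→3.
9 enters the attractor at level 3, so Eve can force the target in 3 moves from there.

3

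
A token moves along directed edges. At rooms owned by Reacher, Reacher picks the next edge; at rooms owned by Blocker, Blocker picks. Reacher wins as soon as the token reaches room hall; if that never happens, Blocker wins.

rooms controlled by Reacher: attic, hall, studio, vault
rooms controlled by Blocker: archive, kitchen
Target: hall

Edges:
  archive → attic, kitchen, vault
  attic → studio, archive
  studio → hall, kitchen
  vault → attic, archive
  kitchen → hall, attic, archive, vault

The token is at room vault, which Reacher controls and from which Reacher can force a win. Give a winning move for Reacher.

A0 = {hall}
A1: add {studio} — studio (Reacher) has studio→hall.
A2: add {attic} — attic (Reacher) has attic→studio.
A3: add {vault} — vault (Reacher) has vault→attic.
A4 = A3; e.g. archive (Blocker) can still go to kitchen. Fixed point.
From vault, successor attic is in the attractor (rank 2); the other successor archive is not.

attic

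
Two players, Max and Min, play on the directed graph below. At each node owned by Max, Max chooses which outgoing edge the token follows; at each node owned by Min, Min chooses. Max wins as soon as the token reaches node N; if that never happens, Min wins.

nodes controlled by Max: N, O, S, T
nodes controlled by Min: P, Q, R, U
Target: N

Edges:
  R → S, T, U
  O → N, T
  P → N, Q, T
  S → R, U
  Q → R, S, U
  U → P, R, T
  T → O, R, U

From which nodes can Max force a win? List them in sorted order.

N, O, T

A0 = {N}
A1: add {O} — O (Max) has O→N.
A2: add {T} — T (Max) has T→O.
A3 = A2; e.g. P (Min) can still go to Q. Fixed point.
Max's winning region = {N, O, T}.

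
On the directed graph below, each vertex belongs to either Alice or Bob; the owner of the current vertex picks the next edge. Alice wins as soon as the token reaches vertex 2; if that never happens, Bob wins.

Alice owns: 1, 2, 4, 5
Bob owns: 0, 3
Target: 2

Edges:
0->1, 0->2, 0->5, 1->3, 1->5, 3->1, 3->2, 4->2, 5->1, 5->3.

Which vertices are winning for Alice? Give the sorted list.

2, 4

A0 = {2}
A1: add {4} — 4 (Alice) has 4→2.
A2 = A1; e.g. 0 (Bob) can still go to 1. Fixed point.
Alice's winning region = {2, 4}.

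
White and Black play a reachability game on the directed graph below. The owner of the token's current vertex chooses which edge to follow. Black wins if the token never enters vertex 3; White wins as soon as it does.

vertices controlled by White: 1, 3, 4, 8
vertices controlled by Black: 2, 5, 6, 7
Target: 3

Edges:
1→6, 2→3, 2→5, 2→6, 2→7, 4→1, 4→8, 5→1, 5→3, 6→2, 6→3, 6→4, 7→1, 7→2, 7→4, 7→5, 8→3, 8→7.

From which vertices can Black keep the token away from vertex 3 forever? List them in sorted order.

1, 2, 5, 6, 7

A0 = {3}
A1: add {8} — 8 (White) has 8→3.
A2: add {4} — 4 (White) has 4→8.
A3 = A2; e.g. 1 (White) has no edge into A2. Fixed point.
White's attractor = {3, 4, 8}; Black avoids the target exactly from the complement.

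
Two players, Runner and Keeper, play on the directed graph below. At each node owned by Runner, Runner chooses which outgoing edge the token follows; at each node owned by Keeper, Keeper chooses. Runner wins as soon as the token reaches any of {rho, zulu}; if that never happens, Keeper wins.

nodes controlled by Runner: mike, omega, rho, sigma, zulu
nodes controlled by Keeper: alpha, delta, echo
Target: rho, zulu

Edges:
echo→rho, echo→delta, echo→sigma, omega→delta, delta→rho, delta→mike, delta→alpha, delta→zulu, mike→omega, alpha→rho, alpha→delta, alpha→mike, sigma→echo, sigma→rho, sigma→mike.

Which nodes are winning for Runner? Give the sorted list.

rho, sigma, zulu

A0 = {rho, zulu}
A1: add {sigma} — sigma (Runner) has sigma→rho.
A2 = A1; e.g. echo (Keeper) can still go to delta. Fixed point.
Runner's winning region = {rho, sigma, zulu}.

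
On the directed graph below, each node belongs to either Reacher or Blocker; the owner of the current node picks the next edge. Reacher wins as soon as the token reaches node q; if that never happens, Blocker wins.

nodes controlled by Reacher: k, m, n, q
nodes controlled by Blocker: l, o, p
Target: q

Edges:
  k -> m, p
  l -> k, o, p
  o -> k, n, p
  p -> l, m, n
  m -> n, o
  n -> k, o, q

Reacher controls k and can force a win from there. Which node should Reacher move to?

A0 = {q}
A1: add {n} — n (Reacher) has n→q.
A2: add {m} — m (Reacher) has m→n.
A3: add {k} — k (Reacher) has k→m.
A4 = A3; e.g. l (Blocker) can still go to o. Fixed point.
From k, successor m is in the attractor (rank 2); the other successor p is not.

m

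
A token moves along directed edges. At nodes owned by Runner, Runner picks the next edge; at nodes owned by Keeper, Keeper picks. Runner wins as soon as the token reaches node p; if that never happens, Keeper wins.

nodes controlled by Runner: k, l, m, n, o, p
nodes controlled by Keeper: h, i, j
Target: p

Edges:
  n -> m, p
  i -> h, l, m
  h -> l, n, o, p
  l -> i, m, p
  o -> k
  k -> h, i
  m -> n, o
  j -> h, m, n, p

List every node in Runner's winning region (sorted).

A0 = {p}
A1: add {l, n} — l (Runner) has l→p; n (Runner) has n→p.
A2: add {m} — m (Runner) has m→n.
A3 = A2; e.g. h (Keeper) can still go to o. Fixed point.
Runner's winning region = {l, m, n, p}.

l, m, n, p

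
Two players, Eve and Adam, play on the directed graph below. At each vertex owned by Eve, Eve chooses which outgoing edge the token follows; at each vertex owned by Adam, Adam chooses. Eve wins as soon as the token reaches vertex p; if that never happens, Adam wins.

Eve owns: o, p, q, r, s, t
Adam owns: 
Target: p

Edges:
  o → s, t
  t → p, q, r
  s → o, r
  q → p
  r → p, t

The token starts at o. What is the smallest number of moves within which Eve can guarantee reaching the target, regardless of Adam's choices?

2

A0 = {p}
A1: add {q, r, t} — q (Eve) has q→p; r (Eve) has r→p; t (Eve) has t→p.
A2: add {o, s} — o (Eve) has o→t; s (Eve) has s→r.
A2 = all vertices. Fixed point.
o enters the attractor at level 2, so Eve can force the target in 2 moves from there.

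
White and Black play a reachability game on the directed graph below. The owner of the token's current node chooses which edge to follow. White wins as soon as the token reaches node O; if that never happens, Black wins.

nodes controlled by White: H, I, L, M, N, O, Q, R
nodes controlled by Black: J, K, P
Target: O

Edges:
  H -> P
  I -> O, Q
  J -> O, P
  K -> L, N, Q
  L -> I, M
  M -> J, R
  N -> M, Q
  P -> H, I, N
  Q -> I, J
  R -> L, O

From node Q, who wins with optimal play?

A0 = {O}
A1: add {I, R} — I (White) has I→O; R (White) has R→O.
A2: add {L, M, Q} — L (White) has L→I; M (White) has M→R; Q (White) has Q→I.
Q ∈ A2, so White can force the target.

White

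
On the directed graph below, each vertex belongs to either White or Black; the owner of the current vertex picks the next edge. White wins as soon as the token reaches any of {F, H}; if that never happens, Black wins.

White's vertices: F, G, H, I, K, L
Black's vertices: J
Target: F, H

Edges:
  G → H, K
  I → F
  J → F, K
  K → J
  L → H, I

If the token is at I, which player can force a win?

A0 = {F, H}
A1: add {G, I, L} — G (White) has G→H; I (White) has I→F; L (White) has L→H.
A2 = A1; e.g. J (Black) can still go to K. Fixed point.
I ∈ A1, so White can force the target.

White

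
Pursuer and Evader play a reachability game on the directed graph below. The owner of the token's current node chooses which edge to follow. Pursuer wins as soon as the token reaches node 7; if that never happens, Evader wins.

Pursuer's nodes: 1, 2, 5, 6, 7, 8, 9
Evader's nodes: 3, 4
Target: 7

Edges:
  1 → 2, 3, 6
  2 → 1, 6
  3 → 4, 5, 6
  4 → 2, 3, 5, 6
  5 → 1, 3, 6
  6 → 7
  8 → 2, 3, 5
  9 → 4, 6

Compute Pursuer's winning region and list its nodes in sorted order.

1, 2, 5, 6, 7, 8, 9

A0 = {7}
A1: add {6} — 6 (Pursuer) has 6→7.
A2: add {1, 2, 5, 9} — 1 (Pursuer) has 1→6; 2 (Pursuer) has 2→6; 5 (Pursuer) has 5→6; 9 (Pursuer) has 9→6.
A3: add {8} — 8 (Pursuer) has 8→2.
A4 = A3; e.g. 3 (Evader) can still go to 4. Fixed point.
Pursuer's winning region = {1, 2, 5, 6, 7, 8, 9}.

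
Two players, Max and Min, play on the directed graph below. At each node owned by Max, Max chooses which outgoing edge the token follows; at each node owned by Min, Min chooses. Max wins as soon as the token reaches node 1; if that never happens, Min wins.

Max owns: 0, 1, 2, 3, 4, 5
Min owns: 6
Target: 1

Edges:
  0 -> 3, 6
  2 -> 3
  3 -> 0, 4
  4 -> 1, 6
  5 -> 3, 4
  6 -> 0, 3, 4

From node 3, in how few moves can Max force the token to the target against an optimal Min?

2

A0 = {1}
A1: add {4} — 4 (Max) has 4→1.
A2: add {3, 5} — 3 (Max) has 3→4; 5 (Max) has 5→4.
3 enters the attractor at level 2, so Max can force the target in 2 moves from there.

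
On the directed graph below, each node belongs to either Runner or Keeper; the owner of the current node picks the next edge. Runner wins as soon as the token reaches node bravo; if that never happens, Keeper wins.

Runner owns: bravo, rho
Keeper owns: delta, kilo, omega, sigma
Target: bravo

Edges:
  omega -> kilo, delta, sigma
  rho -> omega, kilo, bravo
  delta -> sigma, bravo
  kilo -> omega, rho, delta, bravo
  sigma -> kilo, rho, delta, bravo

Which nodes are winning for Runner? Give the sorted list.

A0 = {bravo}
A1: add {rho} — rho (Runner) has rho→bravo.
A2 = A1; e.g. omega (Keeper) can still go to kilo. Fixed point.
Runner's winning region = {bravo, rho}.

bravo, rho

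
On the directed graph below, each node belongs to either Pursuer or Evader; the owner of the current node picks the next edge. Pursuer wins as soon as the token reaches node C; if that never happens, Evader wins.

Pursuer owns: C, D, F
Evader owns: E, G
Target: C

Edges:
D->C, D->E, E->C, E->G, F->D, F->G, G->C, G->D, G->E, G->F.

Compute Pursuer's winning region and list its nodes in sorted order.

C, D, F

A0 = {C}
A1: add {D} — D (Pursuer) has D→C.
A2: add {F} — F (Pursuer) has F→D.
A3 = A2; e.g. E (Evader) can still go to G. Fixed point.
Pursuer's winning region = {C, D, F}.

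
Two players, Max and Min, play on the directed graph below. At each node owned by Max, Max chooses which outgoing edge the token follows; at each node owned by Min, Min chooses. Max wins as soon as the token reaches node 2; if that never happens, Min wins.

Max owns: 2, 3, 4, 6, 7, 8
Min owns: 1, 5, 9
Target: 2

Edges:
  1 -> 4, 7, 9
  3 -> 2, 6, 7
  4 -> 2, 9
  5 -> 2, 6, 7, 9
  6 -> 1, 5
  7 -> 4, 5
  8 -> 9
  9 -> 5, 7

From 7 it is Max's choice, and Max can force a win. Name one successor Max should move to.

4

A0 = {2}
A1: add {3, 4} — 3 (Max) has 3→2; 4 (Max) has 4→2.
A2: add {7} — 7 (Max) has 7→4.
A3 = A2; e.g. 1 (Min) can still go to 9. Fixed point.
From 7, successor 4 is in the attractor (rank 1); the other successor 5 is not.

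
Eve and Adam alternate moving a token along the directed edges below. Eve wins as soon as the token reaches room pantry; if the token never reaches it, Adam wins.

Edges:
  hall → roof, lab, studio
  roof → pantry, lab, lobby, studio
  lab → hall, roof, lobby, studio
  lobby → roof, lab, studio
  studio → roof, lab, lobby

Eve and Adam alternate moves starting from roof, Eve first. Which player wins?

Eve

Track states (vertex, player-to-move).
A0 = {(pantry,Eve), (pantry,Adam)}
A1: add {(roof,Eve)}.
(roof,Eve) ∈ A1 ⇒ Eve forces the target.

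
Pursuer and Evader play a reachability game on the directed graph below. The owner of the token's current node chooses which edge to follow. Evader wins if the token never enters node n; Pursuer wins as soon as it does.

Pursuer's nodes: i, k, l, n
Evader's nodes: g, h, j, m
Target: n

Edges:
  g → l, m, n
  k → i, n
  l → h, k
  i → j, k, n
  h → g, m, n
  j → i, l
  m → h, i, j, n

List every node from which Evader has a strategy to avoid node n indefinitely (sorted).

A0 = {n}
A1: add {i, k} — i (Pursuer) has i→n; k (Pursuer) has k→n.
A2: add {l} — l (Pursuer) has l→k.
A3: add {j} — j (Evader): all of {i, l} already in.
A4 = A3; e.g. g (Evader) can still go to m. Fixed point.
Pursuer's attractor = {i, j, k, l, n}; Evader avoids the target exactly from the complement.

g, h, m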